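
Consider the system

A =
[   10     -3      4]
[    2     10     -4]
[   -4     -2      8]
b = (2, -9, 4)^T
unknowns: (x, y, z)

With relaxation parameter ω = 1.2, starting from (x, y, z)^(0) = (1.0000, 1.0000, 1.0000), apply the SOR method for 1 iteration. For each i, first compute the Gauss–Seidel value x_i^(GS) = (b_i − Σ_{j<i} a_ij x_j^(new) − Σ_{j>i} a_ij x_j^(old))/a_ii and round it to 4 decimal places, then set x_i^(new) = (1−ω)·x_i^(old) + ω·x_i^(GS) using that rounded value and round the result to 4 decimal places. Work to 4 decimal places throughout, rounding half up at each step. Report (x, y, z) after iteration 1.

Iteration 1:
  x: GS value = (2 - (-3)·1.0000 - (4)·1.0000) / (10) = 0.1000;  x ← (1−ω)·1.0000 + ω·0.1000 = -0.0800
  y: GS value = (-9 - (2)·-0.0800 - (-4)·1.0000) / (10) = -0.4840;  y ← (1−ω)·1.0000 + ω·-0.4840 = -0.7808
  z: GS value = (4 - (-4)·-0.0800 - (-2)·-0.7808) / (8) = 0.2648;  z ← (1−ω)·1.0000 + ω·0.2648 = 0.1178

(-0.0800, -0.7808, 0.1178)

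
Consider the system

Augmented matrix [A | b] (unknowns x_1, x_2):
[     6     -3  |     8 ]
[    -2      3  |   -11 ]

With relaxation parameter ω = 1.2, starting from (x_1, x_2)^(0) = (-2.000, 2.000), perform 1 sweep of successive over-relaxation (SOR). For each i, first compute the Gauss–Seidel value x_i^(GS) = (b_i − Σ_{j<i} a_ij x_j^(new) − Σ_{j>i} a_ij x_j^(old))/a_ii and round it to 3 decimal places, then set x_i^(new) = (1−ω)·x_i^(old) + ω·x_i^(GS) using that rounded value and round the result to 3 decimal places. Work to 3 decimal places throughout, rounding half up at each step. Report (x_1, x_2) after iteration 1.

(3.200, -2.240)

Iteration 1:
  x_1: GS value = (8 - (-3)·2.000) / (6) = 2.333;  x_1 ← (1−ω)·-2.000 + ω·2.333 = 3.200
  x_2: GS value = (-11 - (-2)·3.200) / (3) = -1.533;  x_2 ← (1−ω)·2.000 + ω·-1.533 = -2.240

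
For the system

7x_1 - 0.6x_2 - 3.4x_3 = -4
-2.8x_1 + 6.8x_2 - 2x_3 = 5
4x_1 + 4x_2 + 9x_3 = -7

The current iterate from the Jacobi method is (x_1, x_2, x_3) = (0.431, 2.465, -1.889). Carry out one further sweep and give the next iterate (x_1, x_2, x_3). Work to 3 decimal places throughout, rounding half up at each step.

(-1.278, 0.357, -2.065)

One sweep:
  x_1 = (-4 - (-0.6)·2.465 - (-3.4)·-1.889) / (7) = -1.278
  x_2 = (5 - (-2.8)·0.431 - (-2)·-1.889) / (6.8) = 0.357
  x_3 = (-7 - (4)·0.431 - (4)·2.465) / (9) = -2.065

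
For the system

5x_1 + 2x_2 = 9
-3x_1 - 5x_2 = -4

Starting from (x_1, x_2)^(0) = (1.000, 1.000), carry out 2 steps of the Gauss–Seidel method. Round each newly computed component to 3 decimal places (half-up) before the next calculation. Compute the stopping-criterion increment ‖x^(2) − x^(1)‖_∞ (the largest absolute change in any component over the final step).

Iteration 1:
  x_1 = (9 - (2)·1.000) / (5) = 1.400
  x_2 = (-4 - (-3)·1.400) / (-5) = -0.040
Iteration 2:
  x_1 = (9 - (2)·-0.040) / (5) = 1.816
  x_2 = (-4 - (-3)·1.816) / (-5) = -0.290
Change: (0.416, -0.250) → max |·| = 0.416

0.416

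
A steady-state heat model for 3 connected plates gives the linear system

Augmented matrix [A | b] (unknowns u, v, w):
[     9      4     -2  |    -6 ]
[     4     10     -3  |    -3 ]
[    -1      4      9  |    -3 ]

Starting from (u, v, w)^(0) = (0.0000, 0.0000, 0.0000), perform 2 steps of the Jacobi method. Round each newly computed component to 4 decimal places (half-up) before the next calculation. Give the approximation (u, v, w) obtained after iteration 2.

(-0.6074, -0.1333, -0.2741)

Iteration 1:
  u = (-6 - (4)·0.0000 - (-2)·0.0000) / (9) = -0.6667
  v = (-3 - (4)·0.0000 - (-3)·0.0000) / (10) = -0.3000
  w = (-3 - (-1)·0.0000 - (4)·0.0000) / (9) = -0.3333
Iteration 2:
  u = (-6 - (4)·-0.3000 - (-2)·-0.3333) / (9) = -0.6074
  v = (-3 - (4)·-0.6667 - (-3)·-0.3333) / (10) = -0.1333
  w = (-3 - (-1)·-0.6667 - (4)·-0.3000) / (9) = -0.2741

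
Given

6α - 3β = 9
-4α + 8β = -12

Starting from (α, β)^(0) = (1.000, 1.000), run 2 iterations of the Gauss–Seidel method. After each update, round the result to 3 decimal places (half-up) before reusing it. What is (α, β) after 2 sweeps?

(1.250, -0.875)

Iteration 1:
  α = (9 - (-3)·1.000) / (6) = 2.000
  β = (-12 - (-4)·2.000) / (8) = -0.500
Iteration 2:
  α = (9 - (-3)·-0.500) / (6) = 1.250
  β = (-12 - (-4)·1.250) / (8) = -0.875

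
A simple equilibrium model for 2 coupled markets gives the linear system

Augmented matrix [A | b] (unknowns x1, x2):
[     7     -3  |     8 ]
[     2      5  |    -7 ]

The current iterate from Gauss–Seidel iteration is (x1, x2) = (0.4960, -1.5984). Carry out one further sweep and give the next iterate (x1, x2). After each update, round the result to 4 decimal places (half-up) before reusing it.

(0.4578, -1.5831)

One sweep:
  x1 = (8 - (-3)·-1.5984) / (7) = 0.4578
  x2 = (-7 - (2)·0.4578) / (5) = -1.5831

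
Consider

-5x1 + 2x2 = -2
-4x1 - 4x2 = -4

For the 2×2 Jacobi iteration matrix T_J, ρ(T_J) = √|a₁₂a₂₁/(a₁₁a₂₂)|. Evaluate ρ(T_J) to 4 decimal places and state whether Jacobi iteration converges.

0.6325

a₁₂a₂₁/(a₁₁a₂₂) = (2)·(-4) / ((-5)·(-4)) = -0.400000
ρ = √|-0.400000| = √0.400000 = 0.6325
ρ < 1, so Jacobi converges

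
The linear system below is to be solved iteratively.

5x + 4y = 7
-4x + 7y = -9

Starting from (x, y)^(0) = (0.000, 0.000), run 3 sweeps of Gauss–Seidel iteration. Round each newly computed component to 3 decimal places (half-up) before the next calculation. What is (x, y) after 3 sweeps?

(1.610, -0.366)

Iteration 1:
  x = (7 - (4)·0.000) / (5) = 1.400
  y = (-9 - (-4)·1.400) / (7) = -0.486
Iteration 2:
  x = (7 - (4)·-0.486) / (5) = 1.789
  y = (-9 - (-4)·1.789) / (7) = -0.263
Iteration 3:
  x = (7 - (4)·-0.263) / (5) = 1.610
  y = (-9 - (-4)·1.610) / (7) = -0.366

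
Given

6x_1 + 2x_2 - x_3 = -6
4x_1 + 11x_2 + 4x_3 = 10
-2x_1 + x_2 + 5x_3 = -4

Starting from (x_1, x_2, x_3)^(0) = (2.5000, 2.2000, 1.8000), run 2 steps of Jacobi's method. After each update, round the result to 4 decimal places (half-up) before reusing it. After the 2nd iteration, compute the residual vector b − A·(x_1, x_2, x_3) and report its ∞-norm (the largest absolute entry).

5.3468

Iteration 1:
  x_1 = (-6 - (2)·2.2000 - (-1)·1.8000) / (6) = -1.4333
  x_2 = (10 - (4)·2.5000 - (4)·1.8000) / (11) = -0.6545
  x_3 = (-4 - (-2)·2.5000 - (1)·2.2000) / (5) = -0.2400
Iteration 2:
  x_1 = (-6 - (2)·-0.6545 - (-1)·-0.2400) / (6) = -0.8218
  x_2 = (10 - (4)·-1.4333 - (4)·-0.2400) / (11) = 1.5176
  x_3 = (-4 - (-2)·-1.4333 - (1)·-0.6545) / (5) = -1.2424
Residual b − A·x = (-5.3468, 1.5632, -0.9492); ∞-norm = 5.3468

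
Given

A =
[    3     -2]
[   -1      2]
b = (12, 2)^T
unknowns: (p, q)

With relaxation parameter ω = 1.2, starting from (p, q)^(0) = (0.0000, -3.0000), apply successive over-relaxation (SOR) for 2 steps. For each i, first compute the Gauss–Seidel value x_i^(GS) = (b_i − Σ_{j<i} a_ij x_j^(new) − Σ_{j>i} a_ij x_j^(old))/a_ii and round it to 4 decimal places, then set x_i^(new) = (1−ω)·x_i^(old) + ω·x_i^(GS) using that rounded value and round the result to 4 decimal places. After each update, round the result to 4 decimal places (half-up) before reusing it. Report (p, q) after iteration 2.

Iteration 1:
  p: GS value = (12 - (-2)·-3.0000) / (3) = 2.0000;  p ← (1−ω)·0.0000 + ω·2.0000 = 2.4000
  q: GS value = (2 - (-1)·2.4000) / (2) = 2.2000;  q ← (1−ω)·-3.0000 + ω·2.2000 = 3.2400
Iteration 2:
  p: GS value = (12 - (-2)·3.2400) / (3) = 6.1600;  p ← (1−ω)·2.4000 + ω·6.1600 = 6.9120
  q: GS value = (2 - (-1)·6.9120) / (2) = 4.4560;  q ← (1−ω)·3.2400 + ω·4.4560 = 4.6992

(6.9120, 4.6992)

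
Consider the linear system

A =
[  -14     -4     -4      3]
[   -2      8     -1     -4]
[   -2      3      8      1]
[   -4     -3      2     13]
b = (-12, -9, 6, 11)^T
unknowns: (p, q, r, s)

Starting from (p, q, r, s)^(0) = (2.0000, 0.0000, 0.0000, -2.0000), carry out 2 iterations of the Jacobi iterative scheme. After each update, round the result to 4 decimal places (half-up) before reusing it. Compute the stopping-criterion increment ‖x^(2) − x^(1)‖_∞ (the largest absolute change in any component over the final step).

1.5254

Iteration 1:
  p = (-12 - (-4)·0.0000 - (-4)·0.0000 - (3)·-2.0000) / (-14) = 0.4286
  q = (-9 - (-2)·2.0000 - (-1)·0.0000 - (-4)·-2.0000) / (8) = -1.6250
  r = (6 - (-2)·2.0000 - (3)·0.0000 - (1)·-2.0000) / (8) = 1.5000
  s = (11 - (-4)·2.0000 - (-3)·0.0000 - (2)·0.0000) / (13) = 1.4615
Iteration 2:
  p = (-12 - (-4)·-1.6250 - (-4)·1.5000 - (3)·1.4615) / (-14) = 1.2060
  q = (-9 - (-2)·0.4286 - (-1)·1.5000 - (-4)·1.4615) / (8) = -0.0996
  r = (6 - (-2)·0.4286 - (3)·-1.6250 - (1)·1.4615) / (8) = 1.2838
  s = (11 - (-4)·0.4286 - (-3)·-1.6250 - (2)·1.5000) / (13) = 0.3723
Change: (0.7774, 1.5254, -0.2162, -1.0892) → max |·| = 1.5254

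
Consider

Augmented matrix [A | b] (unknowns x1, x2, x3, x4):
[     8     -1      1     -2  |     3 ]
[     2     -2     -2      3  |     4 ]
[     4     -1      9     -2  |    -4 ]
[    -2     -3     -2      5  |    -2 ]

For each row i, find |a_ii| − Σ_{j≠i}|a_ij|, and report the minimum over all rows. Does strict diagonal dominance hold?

row 1: |8| − (1+1+2) = 4
row 2: |-2| − (2+2+3) = -5
row 3: |9| − (4+1+2) = 2
row 4: |5| − (2+3+2) = -2
minimum over rows = -5 → not strictly diagonally dominant

-5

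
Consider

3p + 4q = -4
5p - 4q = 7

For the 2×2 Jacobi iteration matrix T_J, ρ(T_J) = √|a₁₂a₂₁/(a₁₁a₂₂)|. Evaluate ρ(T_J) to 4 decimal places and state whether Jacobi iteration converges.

1.2910

a₁₂a₂₁/(a₁₁a₂₂) = (4)·(5) / ((3)·(-4)) = -1.666667
ρ = √|-1.666667| = √1.666667 = 1.2910
ρ > 1, so Jacobi diverges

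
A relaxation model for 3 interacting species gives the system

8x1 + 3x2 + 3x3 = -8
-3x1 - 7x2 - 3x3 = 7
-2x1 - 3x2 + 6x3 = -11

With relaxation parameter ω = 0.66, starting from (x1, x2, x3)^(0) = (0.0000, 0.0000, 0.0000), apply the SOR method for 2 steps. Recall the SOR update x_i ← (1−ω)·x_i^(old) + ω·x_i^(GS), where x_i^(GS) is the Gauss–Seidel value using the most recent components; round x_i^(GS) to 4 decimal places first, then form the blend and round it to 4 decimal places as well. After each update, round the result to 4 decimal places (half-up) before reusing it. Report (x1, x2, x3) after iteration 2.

Iteration 1:
  x1: GS value = (-8 - (3)·0.0000 - (3)·0.0000) / (8) = -1.0000;  x1 ← (1−ω)·0.0000 + ω·-1.0000 = -0.6600
  x2: GS value = (7 - (-3)·-0.6600 - (-3)·0.0000) / (-7) = -0.7171;  x2 ← (1−ω)·0.0000 + ω·-0.7171 = -0.4733
  x3: GS value = (-11 - (-2)·-0.6600 - (-3)·-0.4733) / (6) = -2.2900;  x3 ← (1−ω)·0.0000 + ω·-2.2900 = -1.5114
Iteration 2:
  x1: GS value = (-8 - (3)·-0.4733 - (3)·-1.5114) / (8) = -0.2557;  x1 ← (1−ω)·-0.6600 + ω·-0.2557 = -0.3932
  x2: GS value = (7 - (-3)·-0.3932 - (-3)·-1.5114) / (-7) = -0.1837;  x2 ← (1−ω)·-0.4733 + ω·-0.1837 = -0.2822
  x3: GS value = (-11 - (-2)·-0.3932 - (-3)·-0.2822) / (6) = -2.1055;  x3 ← (1−ω)·-1.5114 + ω·-2.1055 = -1.9035

(-0.3932, -0.2822, -1.9035)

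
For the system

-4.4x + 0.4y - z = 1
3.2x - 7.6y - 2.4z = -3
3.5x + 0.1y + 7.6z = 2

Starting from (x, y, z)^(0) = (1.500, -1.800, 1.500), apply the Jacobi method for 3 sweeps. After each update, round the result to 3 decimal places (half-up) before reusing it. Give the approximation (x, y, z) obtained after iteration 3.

Iteration 1:
  x = (1 - (0.4)·-1.800 - (-1)·1.500) / (-4.4) = -0.732
  y = (-3 - (3.2)·1.500 - (-2.4)·1.500) / (-7.6) = 0.553
  z = (2 - (3.5)·1.500 - (0.1)·-1.800) / (7.6) = -0.404
Iteration 2:
  x = (1 - (0.4)·0.553 - (-1)·-0.404) / (-4.4) = -0.085
  y = (-3 - (3.2)·-0.732 - (-2.4)·-0.404) / (-7.6) = 0.214
  z = (2 - (3.5)·-0.732 - (0.1)·0.553) / (7.6) = 0.593
Iteration 3:
  x = (1 - (0.4)·0.214 - (-1)·0.593) / (-4.4) = -0.343
  y = (-3 - (3.2)·-0.085 - (-2.4)·0.593) / (-7.6) = 0.172
  z = (2 - (3.5)·-0.085 - (0.1)·0.214) / (7.6) = 0.299

(-0.343, 0.172, 0.299)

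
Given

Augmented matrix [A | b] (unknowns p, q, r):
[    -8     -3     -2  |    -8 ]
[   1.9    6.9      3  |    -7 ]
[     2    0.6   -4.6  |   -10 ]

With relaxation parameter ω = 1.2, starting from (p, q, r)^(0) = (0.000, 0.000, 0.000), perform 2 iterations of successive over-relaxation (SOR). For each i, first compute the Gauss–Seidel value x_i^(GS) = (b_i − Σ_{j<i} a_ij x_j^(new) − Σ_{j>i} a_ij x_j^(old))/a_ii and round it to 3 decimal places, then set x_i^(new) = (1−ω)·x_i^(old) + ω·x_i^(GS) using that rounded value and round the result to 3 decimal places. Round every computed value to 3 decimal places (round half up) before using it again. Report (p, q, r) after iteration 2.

Iteration 1:
  p: GS value = (-8 - (-3)·0.000 - (-2)·0.000) / (-8) = 1.000;  p ← (1−ω)·0.000 + ω·1.000 = 1.200
  q: GS value = (-7 - (1.9)·1.200 - (3)·0.000) / (6.9) = -1.345;  q ← (1−ω)·0.000 + ω·-1.345 = -1.614
  r: GS value = (-10 - (2)·1.200 - (0.6)·-1.614) / (-4.6) = 2.485;  r ← (1−ω)·0.000 + ω·2.485 = 2.982
Iteration 2:
  p: GS value = (-8 - (-3)·-1.614 - (-2)·2.982) / (-8) = 0.860;  p ← (1−ω)·1.200 + ω·0.860 = 0.792
  q: GS value = (-7 - (1.9)·0.792 - (3)·2.982) / (6.9) = -2.529;  q ← (1−ω)·-1.614 + ω·-2.529 = -2.712
  r: GS value = (-10 - (2)·0.792 - (0.6)·-2.712) / (-4.6) = 2.165;  r ← (1−ω)·2.982 + ω·2.165 = 2.002

(0.792, -2.712, 2.002)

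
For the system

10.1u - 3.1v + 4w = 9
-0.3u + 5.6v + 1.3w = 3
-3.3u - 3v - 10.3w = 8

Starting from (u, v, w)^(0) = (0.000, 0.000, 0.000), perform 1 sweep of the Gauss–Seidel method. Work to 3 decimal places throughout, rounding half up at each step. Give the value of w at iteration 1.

-1.232

Iteration 1:
  u = (9 - (-3.1)·0.000 - (4)·0.000) / (10.1) = 0.891
  v = (3 - (-0.3)·0.891 - (1.3)·0.000) / (5.6) = 0.583
  w = (8 - (-3.3)·0.891 - (-3)·0.583) / (-10.3) = -1.232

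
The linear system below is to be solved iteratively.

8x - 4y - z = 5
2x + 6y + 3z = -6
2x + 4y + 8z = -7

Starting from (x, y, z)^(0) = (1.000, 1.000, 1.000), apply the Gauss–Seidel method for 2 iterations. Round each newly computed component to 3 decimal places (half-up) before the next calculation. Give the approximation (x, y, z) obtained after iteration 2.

Iteration 1:
  x = (5 - (-4)·1.000 - (-1)·1.000) / (8) = 1.250
  y = (-6 - (2)·1.250 - (3)·1.000) / (6) = -1.917
  z = (-7 - (2)·1.250 - (4)·-1.917) / (8) = -0.229
Iteration 2:
  x = (5 - (-4)·-1.917 - (-1)·-0.229) / (8) = -0.362
  y = (-6 - (2)·-0.362 - (3)·-0.229) / (6) = -0.765
  z = (-7 - (2)·-0.362 - (4)·-0.765) / (8) = -0.402

(-0.362, -0.765, -0.402)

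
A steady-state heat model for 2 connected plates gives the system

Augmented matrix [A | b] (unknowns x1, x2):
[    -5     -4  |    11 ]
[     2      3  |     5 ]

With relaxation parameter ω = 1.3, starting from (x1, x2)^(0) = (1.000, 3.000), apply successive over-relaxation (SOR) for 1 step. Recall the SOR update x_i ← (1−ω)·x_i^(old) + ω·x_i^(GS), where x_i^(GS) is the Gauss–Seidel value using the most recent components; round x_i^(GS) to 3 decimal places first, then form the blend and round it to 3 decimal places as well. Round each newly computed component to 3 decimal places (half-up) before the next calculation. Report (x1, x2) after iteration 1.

(-6.280, 6.709)

Iteration 1:
  x1: GS value = (11 - (-4)·3.000) / (-5) = -4.600;  x1 ← (1−ω)·1.000 + ω·-4.600 = -6.280
  x2: GS value = (5 - (2)·-6.280) / (3) = 5.853;  x2 ← (1−ω)·3.000 + ω·5.853 = 6.709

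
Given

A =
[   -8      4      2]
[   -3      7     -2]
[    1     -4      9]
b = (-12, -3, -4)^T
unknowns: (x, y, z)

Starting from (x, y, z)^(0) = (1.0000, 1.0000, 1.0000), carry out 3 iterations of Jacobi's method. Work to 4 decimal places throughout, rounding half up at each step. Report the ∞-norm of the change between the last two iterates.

0.4025

Iteration 1:
  x = (-12 - (4)·1.0000 - (2)·1.0000) / (-8) = 2.2500
  y = (-3 - (-3)·1.0000 - (-2)·1.0000) / (7) = 0.2857
  z = (-4 - (1)·1.0000 - (-4)·1.0000) / (9) = -0.1111
Iteration 2:
  x = (-12 - (4)·0.2857 - (2)·-0.1111) / (-8) = 1.6151
  y = (-3 - (-3)·2.2500 - (-2)·-0.1111) / (7) = 0.5040
  z = (-4 - (1)·2.2500 - (-4)·0.2857) / (9) = -0.5675
Iteration 3:
  x = (-12 - (4)·0.5040 - (2)·-0.5675) / (-8) = 1.6101
  y = (-3 - (-3)·1.6151 - (-2)·-0.5675) / (7) = 0.1015
  z = (-4 - (1)·1.6151 - (-4)·0.5040) / (9) = -0.3999
Change: (-0.0050, -0.4025, 0.1676) → max |·| = 0.4025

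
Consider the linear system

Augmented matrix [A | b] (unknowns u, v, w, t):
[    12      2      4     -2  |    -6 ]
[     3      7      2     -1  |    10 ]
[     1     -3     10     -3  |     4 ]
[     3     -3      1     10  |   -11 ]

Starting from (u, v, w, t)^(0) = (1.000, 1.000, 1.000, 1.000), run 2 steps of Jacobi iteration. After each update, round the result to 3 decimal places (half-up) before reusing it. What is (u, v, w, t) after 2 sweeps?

(-1.143, 1.357, 0.380, -0.683)

Iteration 1:
  u = (-6 - (2)·1.000 - (4)·1.000 - (-2)·1.000) / (12) = -0.833
  v = (10 - (3)·1.000 - (2)·1.000 - (-1)·1.000) / (7) = 0.857
  w = (4 - (1)·1.000 - (-3)·1.000 - (-3)·1.000) / (10) = 0.900
  t = (-11 - (3)·1.000 - (-3)·1.000 - (1)·1.000) / (10) = -1.200
Iteration 2:
  u = (-6 - (2)·0.857 - (4)·0.900 - (-2)·-1.200) / (12) = -1.143
  v = (10 - (3)·-0.833 - (2)·0.900 - (-1)·-1.200) / (7) = 1.357
  w = (4 - (1)·-0.833 - (-3)·0.857 - (-3)·-1.200) / (10) = 0.380
  t = (-11 - (3)·-0.833 - (-3)·0.857 - (1)·0.900) / (10) = -0.683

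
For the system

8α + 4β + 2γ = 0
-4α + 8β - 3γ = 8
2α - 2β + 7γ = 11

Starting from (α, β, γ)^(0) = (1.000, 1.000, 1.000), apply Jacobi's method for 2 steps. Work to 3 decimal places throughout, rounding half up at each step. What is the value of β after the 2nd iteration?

Iteration 1:
  α = (0 - (4)·1.000 - (2)·1.000) / (8) = -0.750
  β = (8 - (-4)·1.000 - (-3)·1.000) / (8) = 1.875
  γ = (11 - (2)·1.000 - (-2)·1.000) / (7) = 1.571
Iteration 2:
  α = (0 - (4)·1.875 - (2)·1.571) / (8) = -1.330
  β = (8 - (-4)·-0.750 - (-3)·1.571) / (8) = 1.214
  γ = (11 - (2)·-0.750 - (-2)·1.875) / (7) = 2.321

1.214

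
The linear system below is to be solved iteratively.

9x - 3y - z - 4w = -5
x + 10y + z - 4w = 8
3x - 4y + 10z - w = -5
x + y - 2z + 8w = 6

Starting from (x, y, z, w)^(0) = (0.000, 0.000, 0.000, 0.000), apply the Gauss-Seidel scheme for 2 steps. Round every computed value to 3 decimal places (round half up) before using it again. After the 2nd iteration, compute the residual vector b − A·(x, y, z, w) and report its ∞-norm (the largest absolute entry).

Iteration 1:
  x = (-5 - (-3)·0.000 - (-1)·0.000 - (-4)·0.000) / (9) = -0.556
  y = (8 - (1)·-0.556 - (1)·0.000 - (-4)·0.000) / (10) = 0.856
  z = (-5 - (3)·-0.556 - (-4)·0.856 - (-1)·0.000) / (10) = 0.009
  w = (6 - (1)·-0.556 - (1)·0.856 - (-2)·0.009) / (8) = 0.715
Iteration 2:
  x = (-5 - (-3)·0.856 - (-1)·0.009 - (-4)·0.715) / (9) = 0.049
  y = (8 - (1)·0.049 - (1)·0.009 - (-4)·0.715) / (10) = 1.080
  z = (-5 - (3)·0.049 - (-4)·1.080 - (-1)·0.715) / (10) = -0.011
  w = (6 - (1)·0.049 - (1)·1.080 - (-2)·-0.011) / (8) = 0.606
Residual b − A·x = (0.212, -0.414, -0.111, 0.001); ∞-norm = 0.414

0.414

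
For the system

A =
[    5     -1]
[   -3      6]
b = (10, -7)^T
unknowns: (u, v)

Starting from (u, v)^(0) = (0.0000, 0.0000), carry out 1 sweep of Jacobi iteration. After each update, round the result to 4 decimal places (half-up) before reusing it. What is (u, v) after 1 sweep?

Iteration 1:
  u = (10 - (-1)·0.0000) / (5) = 2.0000
  v = (-7 - (-3)·0.0000) / (6) = -1.1667

(2.0000, -1.1667)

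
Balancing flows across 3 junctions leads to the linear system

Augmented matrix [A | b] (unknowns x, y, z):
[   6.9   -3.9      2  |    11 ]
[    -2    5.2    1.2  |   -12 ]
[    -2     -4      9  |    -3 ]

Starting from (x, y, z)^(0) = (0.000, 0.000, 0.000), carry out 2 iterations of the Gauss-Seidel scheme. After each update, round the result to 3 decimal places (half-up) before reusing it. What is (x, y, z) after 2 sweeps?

(0.848, -1.813, -0.951)

Iteration 1:
  x = (11 - (-3.9)·0.000 - (2)·0.000) / (6.9) = 1.594
  y = (-12 - (-2)·1.594 - (1.2)·0.000) / (5.2) = -1.695
  z = (-3 - (-2)·1.594 - (-4)·-1.695) / (9) = -0.732
Iteration 2:
  x = (11 - (-3.9)·-1.695 - (2)·-0.732) / (6.9) = 0.848
  y = (-12 - (-2)·0.848 - (1.2)·-0.732) / (5.2) = -1.813
  z = (-3 - (-2)·0.848 - (-4)·-1.813) / (9) = -0.951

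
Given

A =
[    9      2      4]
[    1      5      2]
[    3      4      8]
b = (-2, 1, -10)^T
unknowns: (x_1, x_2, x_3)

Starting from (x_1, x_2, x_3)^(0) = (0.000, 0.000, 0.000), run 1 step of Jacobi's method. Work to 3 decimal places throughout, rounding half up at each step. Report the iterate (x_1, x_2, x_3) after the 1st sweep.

(-0.222, 0.200, -1.250)

Iteration 1:
  x_1 = (-2 - (2)·0.000 - (4)·0.000) / (9) = -0.222
  x_2 = (1 - (1)·0.000 - (2)·0.000) / (5) = 0.200
  x_3 = (-10 - (3)·0.000 - (4)·0.000) / (8) = -1.250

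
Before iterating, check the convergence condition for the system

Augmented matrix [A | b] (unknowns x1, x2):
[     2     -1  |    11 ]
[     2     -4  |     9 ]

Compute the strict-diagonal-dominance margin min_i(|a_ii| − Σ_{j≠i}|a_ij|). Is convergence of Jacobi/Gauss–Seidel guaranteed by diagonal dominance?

row 1: |2| − (1) = 1
row 2: |-4| − (2) = 2
minimum over rows = 1 → strictly diagonally dominant (convergence guaranteed)

1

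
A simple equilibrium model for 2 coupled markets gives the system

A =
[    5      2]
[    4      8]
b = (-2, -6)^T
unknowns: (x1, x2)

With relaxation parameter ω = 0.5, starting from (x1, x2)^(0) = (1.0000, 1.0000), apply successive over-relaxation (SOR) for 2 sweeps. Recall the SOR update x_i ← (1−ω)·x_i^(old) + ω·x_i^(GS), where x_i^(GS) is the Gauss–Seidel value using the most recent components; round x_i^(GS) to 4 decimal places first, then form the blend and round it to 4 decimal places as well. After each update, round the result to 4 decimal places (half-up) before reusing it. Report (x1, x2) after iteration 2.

(-0.1700, -0.2825)

Iteration 1:
  x1: GS value = (-2 - (2)·1.0000) / (5) = -0.8000;  x1 ← (1−ω)·1.0000 + ω·-0.8000 = 0.1000
  x2: GS value = (-6 - (4)·0.1000) / (8) = -0.8000;  x2 ← (1−ω)·1.0000 + ω·-0.8000 = 0.1000
Iteration 2:
  x1: GS value = (-2 - (2)·0.1000) / (5) = -0.4400;  x1 ← (1−ω)·0.1000 + ω·-0.4400 = -0.1700
  x2: GS value = (-6 - (4)·-0.1700) / (8) = -0.6650;  x2 ← (1−ω)·0.1000 + ω·-0.6650 = -0.2825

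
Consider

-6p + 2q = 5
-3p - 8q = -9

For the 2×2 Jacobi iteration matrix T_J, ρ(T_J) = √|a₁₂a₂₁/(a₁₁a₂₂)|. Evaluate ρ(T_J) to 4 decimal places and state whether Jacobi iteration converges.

a₁₂a₂₁/(a₁₁a₂₂) = (2)·(-3) / ((-6)·(-8)) = -0.125000
ρ = √|-0.125000| = √0.125000 = 0.3536
ρ < 1, so Jacobi converges

0.3536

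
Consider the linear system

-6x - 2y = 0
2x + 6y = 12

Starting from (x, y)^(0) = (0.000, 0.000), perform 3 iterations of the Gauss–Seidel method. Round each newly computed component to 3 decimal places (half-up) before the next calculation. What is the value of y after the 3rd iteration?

2.247

Iteration 1:
  x = (0 - (-2)·0.000) / (-6) = 0.000
  y = (12 - (2)·0.000) / (6) = 2.000
Iteration 2:
  x = (0 - (-2)·2.000) / (-6) = -0.667
  y = (12 - (2)·-0.667) / (6) = 2.222
Iteration 3:
  x = (0 - (-2)·2.222) / (-6) = -0.741
  y = (12 - (2)·-0.741) / (6) = 2.247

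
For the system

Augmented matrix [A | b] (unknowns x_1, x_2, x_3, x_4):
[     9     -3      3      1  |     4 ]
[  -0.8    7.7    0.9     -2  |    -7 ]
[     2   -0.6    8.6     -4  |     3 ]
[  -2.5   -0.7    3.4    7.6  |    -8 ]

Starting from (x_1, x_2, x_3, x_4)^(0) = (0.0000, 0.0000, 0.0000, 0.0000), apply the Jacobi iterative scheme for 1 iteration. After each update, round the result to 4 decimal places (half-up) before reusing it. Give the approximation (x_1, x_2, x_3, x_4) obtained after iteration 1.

(0.4444, -0.9091, 0.3488, -1.0526)

Iteration 1:
  x_1 = (4 - (-3)·0.0000 - (3)·0.0000 - (1)·0.0000) / (9) = 0.4444
  x_2 = (-7 - (-0.8)·0.0000 - (0.9)·0.0000 - (-2)·0.0000) / (7.7) = -0.9091
  x_3 = (3 - (2)·0.0000 - (-0.6)·0.0000 - (-4)·0.0000) / (8.6) = 0.3488
  x_4 = (-8 - (-2.5)·0.0000 - (-0.7)·0.0000 - (3.4)·0.0000) / (7.6) = -1.0526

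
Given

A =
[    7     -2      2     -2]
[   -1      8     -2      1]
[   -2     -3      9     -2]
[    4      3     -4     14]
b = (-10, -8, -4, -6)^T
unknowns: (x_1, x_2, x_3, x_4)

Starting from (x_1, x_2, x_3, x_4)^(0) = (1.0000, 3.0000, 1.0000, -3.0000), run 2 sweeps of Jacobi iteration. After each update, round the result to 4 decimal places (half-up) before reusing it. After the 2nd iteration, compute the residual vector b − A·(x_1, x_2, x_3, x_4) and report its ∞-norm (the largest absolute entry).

Iteration 1:
  x_1 = (-10 - (-2)·3.0000 - (2)·1.0000 - (-2)·-3.0000) / (7) = -1.7143
  x_2 = (-8 - (-1)·1.0000 - (-2)·1.0000 - (1)·-3.0000) / (8) = -0.2500
  x_3 = (-4 - (-2)·1.0000 - (-3)·3.0000 - (-2)·-3.0000) / (9) = 0.1111
  x_4 = (-6 - (4)·1.0000 - (3)·3.0000 - (-4)·1.0000) / (14) = -1.0714
Iteration 2:
  x_1 = (-10 - (-2)·-0.2500 - (2)·0.1111 - (-2)·-1.0714) / (7) = -1.8379
  x_2 = (-8 - (-1)·-1.7143 - (-2)·0.1111 - (1)·-1.0714) / (8) = -1.0526
  x_3 = (-4 - (-2)·-1.7143 - (-3)·-0.2500 - (-2)·-1.0714) / (9) = -1.1468
  x_4 = (-6 - (4)·-1.7143 - (3)·-0.2500 - (-4)·0.1111) / (14) = 0.1465
Residual b − A·x = (3.3467, -3.8572, -0.2194, -2.1288); ∞-norm = 3.8572

3.8572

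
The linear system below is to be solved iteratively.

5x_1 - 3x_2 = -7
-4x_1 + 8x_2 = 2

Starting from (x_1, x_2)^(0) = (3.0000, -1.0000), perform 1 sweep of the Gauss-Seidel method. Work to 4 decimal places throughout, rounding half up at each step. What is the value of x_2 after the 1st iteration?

Iteration 1:
  x_1 = (-7 - (-3)·-1.0000) / (5) = -2.0000
  x_2 = (2 - (-4)·-2.0000) / (8) = -0.7500

-0.7500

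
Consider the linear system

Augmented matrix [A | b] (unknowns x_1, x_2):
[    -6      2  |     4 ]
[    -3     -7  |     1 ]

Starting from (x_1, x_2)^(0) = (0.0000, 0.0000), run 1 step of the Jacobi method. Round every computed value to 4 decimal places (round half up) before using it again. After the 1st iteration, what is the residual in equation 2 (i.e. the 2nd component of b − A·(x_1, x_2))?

Iteration 1:
  x_1 = (4 - (2)·0.0000) / (-6) = -0.6667
  x_2 = (1 - (-3)·0.0000) / (-7) = -0.1429
Residual b − A·x = (0.2856, -2.0004)

-2.0004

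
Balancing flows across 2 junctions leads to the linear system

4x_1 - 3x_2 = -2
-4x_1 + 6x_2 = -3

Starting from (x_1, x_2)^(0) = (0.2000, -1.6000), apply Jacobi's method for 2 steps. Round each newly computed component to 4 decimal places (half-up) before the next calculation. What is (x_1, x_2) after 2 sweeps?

(-0.7750, -1.6333)

Iteration 1:
  x_1 = (-2 - (-3)·-1.6000) / (4) = -1.7000
  x_2 = (-3 - (-4)·0.2000) / (6) = -0.3667
Iteration 2:
  x_1 = (-2 - (-3)·-0.3667) / (4) = -0.7750
  x_2 = (-3 - (-4)·-1.7000) / (6) = -1.6333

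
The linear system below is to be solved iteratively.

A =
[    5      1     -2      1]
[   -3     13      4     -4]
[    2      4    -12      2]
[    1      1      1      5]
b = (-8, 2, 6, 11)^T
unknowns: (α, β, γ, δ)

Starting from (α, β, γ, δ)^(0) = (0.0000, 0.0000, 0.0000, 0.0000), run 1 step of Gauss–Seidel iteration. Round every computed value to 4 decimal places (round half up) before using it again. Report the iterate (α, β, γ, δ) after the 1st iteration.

(-1.6000, -0.2154, -0.8385, 2.7308)

Iteration 1:
  α = (-8 - (1)·0.0000 - (-2)·0.0000 - (1)·0.0000) / (5) = -1.6000
  β = (2 - (-3)·-1.6000 - (4)·0.0000 - (-4)·0.0000) / (13) = -0.2154
  γ = (6 - (2)·-1.6000 - (4)·-0.2154 - (2)·0.0000) / (-12) = -0.8385
  δ = (11 - (1)·-1.6000 - (1)·-0.2154 - (1)·-0.8385) / (5) = 2.7308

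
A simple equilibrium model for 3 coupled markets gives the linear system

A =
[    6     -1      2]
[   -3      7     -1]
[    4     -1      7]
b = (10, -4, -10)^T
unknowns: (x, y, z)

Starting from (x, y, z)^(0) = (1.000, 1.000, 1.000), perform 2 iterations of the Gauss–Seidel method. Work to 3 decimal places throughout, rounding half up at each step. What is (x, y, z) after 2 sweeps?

Iteration 1:
  x = (10 - (-1)·1.000 - (2)·1.000) / (6) = 1.500
  y = (-4 - (-3)·1.500 - (-1)·1.000) / (7) = 0.214
  z = (-10 - (4)·1.500 - (-1)·0.214) / (7) = -2.255
Iteration 2:
  x = (10 - (-1)·0.214 - (2)·-2.255) / (6) = 2.454
  y = (-4 - (-3)·2.454 - (-1)·-2.255) / (7) = 0.158
  z = (-10 - (4)·2.454 - (-1)·0.158) / (7) = -2.808

(2.454, 0.158, -2.808)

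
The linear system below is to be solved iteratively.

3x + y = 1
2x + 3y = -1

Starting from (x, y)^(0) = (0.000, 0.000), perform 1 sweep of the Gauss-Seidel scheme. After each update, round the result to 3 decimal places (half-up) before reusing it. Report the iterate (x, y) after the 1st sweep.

(0.333, -0.555)

Iteration 1:
  x = (1 - (1)·0.000) / (3) = 0.333
  y = (-1 - (2)·0.333) / (3) = -0.555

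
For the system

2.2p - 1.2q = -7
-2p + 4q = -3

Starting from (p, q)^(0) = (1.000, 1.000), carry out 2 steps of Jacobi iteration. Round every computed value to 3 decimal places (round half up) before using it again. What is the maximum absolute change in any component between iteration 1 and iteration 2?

1.818

Iteration 1:
  p = (-7 - (-1.2)·1.000) / (2.2) = -2.636
  q = (-3 - (-2)·1.000) / (4) = -0.250
Iteration 2:
  p = (-7 - (-1.2)·-0.250) / (2.2) = -3.318
  q = (-3 - (-2)·-2.636) / (4) = -2.068
Change: (-0.682, -1.818) → max |·| = 1.818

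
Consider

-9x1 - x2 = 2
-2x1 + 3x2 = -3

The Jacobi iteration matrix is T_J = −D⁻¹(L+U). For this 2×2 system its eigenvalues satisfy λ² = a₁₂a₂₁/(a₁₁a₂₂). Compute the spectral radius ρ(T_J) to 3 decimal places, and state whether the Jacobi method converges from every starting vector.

0.272

a₁₂a₂₁/(a₁₁a₂₂) = (-1)·(-2) / ((-9)·(3)) = -0.074074
ρ = √|-0.074074| = √0.074074 = 0.272
ρ < 1, so Jacobi converges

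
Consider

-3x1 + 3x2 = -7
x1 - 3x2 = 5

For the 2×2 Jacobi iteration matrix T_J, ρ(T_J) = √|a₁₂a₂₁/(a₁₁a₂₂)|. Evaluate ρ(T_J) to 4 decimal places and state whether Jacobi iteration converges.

a₁₂a₂₁/(a₁₁a₂₂) = (3)·(1) / ((-3)·(-3)) = 0.333333
ρ = √|0.333333| = √0.333333 = 0.5774
ρ < 1, so Jacobi converges

0.5774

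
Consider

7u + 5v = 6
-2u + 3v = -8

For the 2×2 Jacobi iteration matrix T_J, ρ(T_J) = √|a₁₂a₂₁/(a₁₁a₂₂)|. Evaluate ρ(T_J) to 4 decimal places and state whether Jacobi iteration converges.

0.6901

a₁₂a₂₁/(a₁₁a₂₂) = (5)·(-2) / ((7)·(3)) = -0.476190
ρ = √|-0.476190| = √0.476190 = 0.6901
ρ < 1, so Jacobi converges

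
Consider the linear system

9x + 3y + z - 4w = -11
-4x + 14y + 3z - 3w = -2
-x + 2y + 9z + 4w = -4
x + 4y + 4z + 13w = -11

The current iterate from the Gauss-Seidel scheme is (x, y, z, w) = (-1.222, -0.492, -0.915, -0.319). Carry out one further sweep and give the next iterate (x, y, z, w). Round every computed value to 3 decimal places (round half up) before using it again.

(-1.098, -0.329, -0.352, -0.552)

One sweep:
  x = (-11 - (3)·-0.492 - (1)·-0.915 - (-4)·-0.319) / (9) = -1.098
  y = (-2 - (-4)·-1.098 - (3)·-0.915 - (-3)·-0.319) / (14) = -0.329
  z = (-4 - (-1)·-1.098 - (2)·-0.329 - (4)·-0.319) / (9) = -0.352
  w = (-11 - (1)·-1.098 - (4)·-0.329 - (4)·-0.352) / (13) = -0.552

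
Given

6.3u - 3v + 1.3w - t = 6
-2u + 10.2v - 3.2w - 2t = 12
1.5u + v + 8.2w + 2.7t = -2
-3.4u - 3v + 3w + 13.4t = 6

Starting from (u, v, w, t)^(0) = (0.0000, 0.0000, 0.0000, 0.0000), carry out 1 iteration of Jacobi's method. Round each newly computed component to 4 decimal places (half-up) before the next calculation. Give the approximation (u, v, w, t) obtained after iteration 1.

Iteration 1:
  u = (6 - (-3)·0.0000 - (1.3)·0.0000 - (-1)·0.0000) / (6.3) = 0.9524
  v = (12 - (-2)·0.0000 - (-3.2)·0.0000 - (-2)·0.0000) / (10.2) = 1.1765
  w = (-2 - (1.5)·0.0000 - (1)·0.0000 - (2.7)·0.0000) / (8.2) = -0.2439
  t = (6 - (-3.4)·0.0000 - (-3)·0.0000 - (3)·0.0000) / (13.4) = 0.4478

(0.9524, 1.1765, -0.2439, 0.4478)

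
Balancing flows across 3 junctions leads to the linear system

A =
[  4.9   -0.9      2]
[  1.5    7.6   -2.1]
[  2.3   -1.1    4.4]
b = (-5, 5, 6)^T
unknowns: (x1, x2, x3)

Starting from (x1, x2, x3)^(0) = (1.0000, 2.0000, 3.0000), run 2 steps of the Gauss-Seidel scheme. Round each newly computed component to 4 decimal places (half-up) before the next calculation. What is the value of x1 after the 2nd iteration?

Iteration 1:
  x1 = (-5 - (-0.9)·2.0000 - (2)·3.0000) / (4.9) = -1.8776
  x2 = (5 - (1.5)·-1.8776 - (-2.1)·3.0000) / (7.6) = 1.8574
  x3 = (6 - (2.3)·-1.8776 - (-1.1)·1.8574) / (4.4) = 2.8095
Iteration 2:
  x1 = (-5 - (-0.9)·1.8574 - (2)·2.8095) / (4.9) = -1.8260
  x2 = (5 - (1.5)·-1.8260 - (-2.1)·2.8095) / (7.6) = 1.7946
  x3 = (6 - (2.3)·-1.8260 - (-1.1)·1.7946) / (4.4) = 2.7668

-1.8260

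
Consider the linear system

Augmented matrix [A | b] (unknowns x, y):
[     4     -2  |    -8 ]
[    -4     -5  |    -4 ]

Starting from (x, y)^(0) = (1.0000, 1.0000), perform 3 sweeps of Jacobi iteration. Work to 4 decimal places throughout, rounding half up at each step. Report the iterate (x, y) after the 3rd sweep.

Iteration 1:
  x = (-8 - (-2)·1.0000) / (4) = -1.5000
  y = (-4 - (-4)·1.0000) / (-5) = 0.0000
Iteration 2:
  x = (-8 - (-2)·0.0000) / (4) = -2.0000
  y = (-4 - (-4)·-1.5000) / (-5) = 2.0000
Iteration 3:
  x = (-8 - (-2)·2.0000) / (4) = -1.0000
  y = (-4 - (-4)·-2.0000) / (-5) = 2.4000

(-1.0000, 2.4000)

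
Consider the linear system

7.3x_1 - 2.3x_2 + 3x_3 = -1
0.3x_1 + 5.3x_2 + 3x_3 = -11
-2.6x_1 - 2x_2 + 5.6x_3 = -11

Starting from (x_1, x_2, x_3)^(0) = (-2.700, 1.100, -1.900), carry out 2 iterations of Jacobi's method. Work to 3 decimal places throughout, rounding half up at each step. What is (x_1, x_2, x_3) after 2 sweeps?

(0.757, -0.532, -1.807)

Iteration 1:
  x_1 = (-1 - (-2.3)·1.100 - (3)·-1.900) / (7.3) = 0.990
  x_2 = (-11 - (0.3)·-2.700 - (3)·-1.900) / (5.3) = -0.847
  x_3 = (-11 - (-2.6)·-2.700 - (-2)·1.100) / (5.6) = -2.825
Iteration 2:
  x_1 = (-1 - (-2.3)·-0.847 - (3)·-2.825) / (7.3) = 0.757
  x_2 = (-11 - (0.3)·0.990 - (3)·-2.825) / (5.3) = -0.532
  x_3 = (-11 - (-2.6)·0.990 - (-2)·-0.847) / (5.6) = -1.807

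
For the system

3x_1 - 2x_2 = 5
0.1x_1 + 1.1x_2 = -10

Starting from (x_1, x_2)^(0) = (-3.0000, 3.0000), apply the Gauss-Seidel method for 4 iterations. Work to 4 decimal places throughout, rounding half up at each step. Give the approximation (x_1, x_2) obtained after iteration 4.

(-4.1446, -8.7141)

Iteration 1:
  x_1 = (5 - (-2)·3.0000) / (3) = 3.6667
  x_2 = (-10 - (0.1)·3.6667) / (1.1) = -9.4242
Iteration 2:
  x_1 = (5 - (-2)·-9.4242) / (3) = -4.6161
  x_2 = (-10 - (0.1)·-4.6161) / (1.1) = -8.6713
Iteration 3:
  x_1 = (5 - (-2)·-8.6713) / (3) = -4.1142
  x_2 = (-10 - (0.1)·-4.1142) / (1.1) = -8.7169
Iteration 4:
  x_1 = (5 - (-2)·-8.7169) / (3) = -4.1446
  x_2 = (-10 - (0.1)·-4.1446) / (1.1) = -8.7141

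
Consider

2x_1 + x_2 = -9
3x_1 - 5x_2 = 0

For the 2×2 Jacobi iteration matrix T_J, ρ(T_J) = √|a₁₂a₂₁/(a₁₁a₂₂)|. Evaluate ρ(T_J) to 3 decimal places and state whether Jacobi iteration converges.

a₁₂a₂₁/(a₁₁a₂₂) = (1)·(3) / ((2)·(-5)) = -0.300000
ρ = √|-0.300000| = √0.300000 = 0.548
ρ < 1, so Jacobi converges

0.548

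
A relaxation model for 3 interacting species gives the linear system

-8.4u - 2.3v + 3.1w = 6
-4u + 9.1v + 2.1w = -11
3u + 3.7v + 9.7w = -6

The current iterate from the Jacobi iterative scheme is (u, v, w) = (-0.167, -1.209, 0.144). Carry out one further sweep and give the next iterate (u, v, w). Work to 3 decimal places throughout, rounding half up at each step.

(-0.330, -1.315, -0.106)

One sweep:
  u = (6 - (-2.3)·-1.209 - (3.1)·0.144) / (-8.4) = -0.330
  v = (-11 - (-4)·-0.167 - (2.1)·0.144) / (9.1) = -1.315
  w = (-6 - (3)·-0.167 - (3.7)·-1.209) / (9.7) = -0.106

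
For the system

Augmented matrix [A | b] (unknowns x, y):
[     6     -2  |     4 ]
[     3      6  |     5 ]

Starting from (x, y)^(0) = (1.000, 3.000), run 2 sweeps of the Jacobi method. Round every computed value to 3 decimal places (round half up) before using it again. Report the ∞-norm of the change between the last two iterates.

Iteration 1:
  x = (4 - (-2)·3.000) / (6) = 1.667
  y = (5 - (3)·1.000) / (6) = 0.333
Iteration 2:
  x = (4 - (-2)·0.333) / (6) = 0.778
  y = (5 - (3)·1.667) / (6) = 0.000
Change: (-0.889, -0.333) → max |·| = 0.889

0.889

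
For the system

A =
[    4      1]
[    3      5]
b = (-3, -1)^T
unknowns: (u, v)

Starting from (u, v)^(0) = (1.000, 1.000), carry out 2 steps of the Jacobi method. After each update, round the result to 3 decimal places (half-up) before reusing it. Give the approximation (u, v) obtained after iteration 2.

Iteration 1:
  u = (-3 - (1)·1.000) / (4) = -1.000
  v = (-1 - (3)·1.000) / (5) = -0.800
Iteration 2:
  u = (-3 - (1)·-0.800) / (4) = -0.550
  v = (-1 - (3)·-1.000) / (5) = 0.400

(-0.550, 0.400)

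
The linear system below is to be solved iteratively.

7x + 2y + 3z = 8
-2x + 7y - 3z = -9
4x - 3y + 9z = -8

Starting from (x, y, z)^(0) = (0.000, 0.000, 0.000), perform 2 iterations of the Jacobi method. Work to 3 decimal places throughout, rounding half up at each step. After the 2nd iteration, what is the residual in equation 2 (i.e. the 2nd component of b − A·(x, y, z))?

Iteration 1:
  x = (8 - (2)·0.000 - (3)·0.000) / (7) = 1.143
  y = (-9 - (-2)·0.000 - (-3)·0.000) / (7) = -1.286
  z = (-8 - (4)·0.000 - (-3)·0.000) / (9) = -0.889
Iteration 2:
  x = (8 - (2)·-1.286 - (3)·-0.889) / (7) = 1.891
  y = (-9 - (-2)·1.143 - (-3)·-0.889) / (7) = -1.340
  z = (-8 - (4)·1.143 - (-3)·-1.286) / (9) = -1.826
Residual b − A·x = (2.921, -1.316, -3.150)

-1.316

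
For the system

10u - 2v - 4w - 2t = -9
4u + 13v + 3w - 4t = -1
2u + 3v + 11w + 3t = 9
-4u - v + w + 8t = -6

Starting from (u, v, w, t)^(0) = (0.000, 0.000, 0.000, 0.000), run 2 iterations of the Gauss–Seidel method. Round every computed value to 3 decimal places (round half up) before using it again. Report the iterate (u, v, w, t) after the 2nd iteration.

(-0.747, -0.458, 1.431, -1.360)

Iteration 1:
  u = (-9 - (-2)·0.000 - (-4)·0.000 - (-2)·0.000) / (10) = -0.900
  v = (-1 - (4)·-0.900 - (3)·0.000 - (-4)·0.000) / (13) = 0.200
  w = (9 - (2)·-0.900 - (3)·0.200 - (3)·0.000) / (11) = 0.927
  t = (-6 - (-4)·-0.900 - (-1)·0.200 - (1)·0.927) / (8) = -1.291
Iteration 2:
  u = (-9 - (-2)·0.200 - (-4)·0.927 - (-2)·-1.291) / (10) = -0.747
  v = (-1 - (4)·-0.747 - (3)·0.927 - (-4)·-1.291) / (13) = -0.458
  w = (9 - (2)·-0.747 - (3)·-0.458 - (3)·-1.291) / (11) = 1.431
  t = (-6 - (-4)·-0.747 - (-1)·-0.458 - (1)·1.431) / (8) = -1.360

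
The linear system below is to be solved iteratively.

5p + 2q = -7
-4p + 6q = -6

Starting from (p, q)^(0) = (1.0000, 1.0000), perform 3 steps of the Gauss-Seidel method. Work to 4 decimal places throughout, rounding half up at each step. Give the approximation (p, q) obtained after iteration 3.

(-0.8613, -1.5742)

Iteration 1:
  p = (-7 - (2)·1.0000) / (5) = -1.8000
  q = (-6 - (-4)·-1.8000) / (6) = -2.2000
Iteration 2:
  p = (-7 - (2)·-2.2000) / (5) = -0.5200
  q = (-6 - (-4)·-0.5200) / (6) = -1.3467
Iteration 3:
  p = (-7 - (2)·-1.3467) / (5) = -0.8613
  q = (-6 - (-4)·-0.8613) / (6) = -1.5742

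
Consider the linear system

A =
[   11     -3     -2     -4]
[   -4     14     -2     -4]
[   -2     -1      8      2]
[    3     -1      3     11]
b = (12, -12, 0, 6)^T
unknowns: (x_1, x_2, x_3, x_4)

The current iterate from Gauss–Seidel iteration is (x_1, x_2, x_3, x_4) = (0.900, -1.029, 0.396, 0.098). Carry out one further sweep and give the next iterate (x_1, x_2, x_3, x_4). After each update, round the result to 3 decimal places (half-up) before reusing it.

(0.918, -0.510, 0.141, 0.210)

One sweep:
  x_1 = (12 - (-3)·-1.029 - (-2)·0.396 - (-4)·0.098) / (11) = 0.918
  x_2 = (-12 - (-4)·0.918 - (-2)·0.396 - (-4)·0.098) / (14) = -0.510
  x_3 = (0 - (-2)·0.918 - (-1)·-0.510 - (2)·0.098) / (8) = 0.141
  x_4 = (6 - (3)·0.918 - (-1)·-0.510 - (3)·0.141) / (11) = 0.210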